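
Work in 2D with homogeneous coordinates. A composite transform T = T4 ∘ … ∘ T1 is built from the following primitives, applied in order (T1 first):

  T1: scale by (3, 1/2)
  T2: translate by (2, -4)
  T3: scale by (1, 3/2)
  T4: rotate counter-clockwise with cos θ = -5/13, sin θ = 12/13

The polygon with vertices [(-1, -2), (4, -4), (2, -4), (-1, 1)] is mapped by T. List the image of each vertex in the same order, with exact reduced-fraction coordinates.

T1 scale by (3, 1/2): (-1, -2) → (-3, -1); (4, -4) → (12, -2); (2, -4) → (6, -2); (-1, 1) → (-3, 1/2)
T2 translate by (2, -4): (-3, -1) → (-1, -5); (12, -2) → (14, -6); (6, -2) → (8, -6); (-3, 1/2) → (-1, -7/2)
T3 scale by (1, 3/2): (-1, -5) → (-1, -15/2); (14, -6) → (14, -9); (8, -6) → (8, -9); (-1, -7/2) → (-1, -21/4)
T4 rotate counter-clockwise with cos θ = -5/13, sin θ = 12/13: (-1, -15/2) → (95/13, 51/26); (14, -9) → (38/13, 213/13); (8, -9) → (68/13, 141/13); (-1, -21/4) → (68/13, 57/52)

image vertices: (95/13, 51/26), (38/13, 213/13), (68/13, 141/13), (68/13, 57/52)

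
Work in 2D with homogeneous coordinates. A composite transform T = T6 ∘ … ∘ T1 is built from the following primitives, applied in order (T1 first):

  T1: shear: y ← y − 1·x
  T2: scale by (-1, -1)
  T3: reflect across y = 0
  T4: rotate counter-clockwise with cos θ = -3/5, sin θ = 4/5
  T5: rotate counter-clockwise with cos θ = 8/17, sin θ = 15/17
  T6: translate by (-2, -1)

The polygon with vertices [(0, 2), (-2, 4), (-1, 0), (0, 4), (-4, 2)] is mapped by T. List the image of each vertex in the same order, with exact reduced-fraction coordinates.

T1 shear: y ← y − 1·x: (0, 2) → (0, 2); (-2, 4) → (-2, 6); (-1, 0) → (-1, 1); (0, 4) → (0, 4); (-4, 2) → (-4, 6)
T2 scale by (-1, -1): (0, 2) → (0, -2); (-2, 6) → (2, -6); (-1, 1) → (1, -1); (0, 4) → (0, -4); (-4, 6) → (4, -6)
T3 reflect across y = 0: (0, -2) → (0, 2); (2, -6) → (2, 6); (1, -1) → (1, 1); (0, -4) → (0, 4); (4, -6) → (4, 6)
T4 rotate counter-clockwise with cos θ = -3/5, sin θ = 4/5: (0, 2) → (-8/5, -6/5); (2, 6) → (-6, -2); (1, 1) → (-7/5, 1/5); (0, 4) → (-16/5, -12/5); (4, 6) → (-36/5, -2/5)
T5 rotate counter-clockwise with cos θ = 8/17, sin θ = 15/17: (-8/5, -6/5) → (26/85, -168/85); (-6, -2) → (-18/17, -106/17); (-7/5, 1/5) → (-71/85, -97/85); (-16/5, -12/5) → (52/85, -336/85); (-36/5, -2/5) → (-258/85, -556/85)
T6 translate by (-2, -1): (26/85, -168/85) → (-144/85, -253/85); (-18/17, -106/17) → (-52/17, -123/17); (-71/85, -97/85) → (-241/85, -182/85); (52/85, -336/85) → (-118/85, -421/85); (-258/85, -556/85) → (-428/85, -641/85)

image vertices: (-144/85, -253/85), (-52/17, -123/17), (-241/85, -182/85), (-118/85, -421/85), (-428/85, -641/85)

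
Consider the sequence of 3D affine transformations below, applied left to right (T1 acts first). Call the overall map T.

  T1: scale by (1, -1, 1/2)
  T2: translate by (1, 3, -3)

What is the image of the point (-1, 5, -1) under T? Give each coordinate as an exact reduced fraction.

T1 scale by (1, -1, 1/2): (-1, 5, -1) → (-1, -5, -1/2)
T2 translate by (1, 3, -3): (-1, -5, -1/2) → (0, -2, -7/2)

T(p) = (0, -2, -7/2)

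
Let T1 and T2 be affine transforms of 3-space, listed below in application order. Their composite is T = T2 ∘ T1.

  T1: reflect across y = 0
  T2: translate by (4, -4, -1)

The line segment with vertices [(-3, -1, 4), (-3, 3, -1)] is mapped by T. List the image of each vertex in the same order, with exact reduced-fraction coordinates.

image vertices: (1, -3, 3), (1, -7, -2)

T1 reflect across y = 0: (-3, -1, 4) → (-3, 1, 4); (-3, 3, -1) → (-3, -3, -1)
T2 translate by (4, -4, -1): (-3, 1, 4) → (1, -3, 3); (-3, -3, -1) → (1, -7, -2)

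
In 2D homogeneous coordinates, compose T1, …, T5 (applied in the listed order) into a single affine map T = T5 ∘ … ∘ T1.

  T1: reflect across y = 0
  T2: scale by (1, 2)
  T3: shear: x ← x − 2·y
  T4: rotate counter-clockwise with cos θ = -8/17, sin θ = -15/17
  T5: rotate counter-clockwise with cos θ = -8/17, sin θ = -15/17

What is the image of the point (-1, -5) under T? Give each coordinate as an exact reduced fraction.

T1 reflect across y = 0: (-1, -5) → (-1, 5)
T2 scale by (1, 2): (-1, 5) → (-1, 10)
T3 shear: x ← x − 2·y: (-1, 10) → (-21, 10)
T4 rotate counter-clockwise with cos θ = -8/17, sin θ = -15/17: (-21, 10) → (318/17, 235/17)
T5 rotate counter-clockwise with cos θ = -8/17, sin θ = -15/17: (318/17, 235/17) → (981/289, -6650/289)

T(p) = (981/289, -6650/289)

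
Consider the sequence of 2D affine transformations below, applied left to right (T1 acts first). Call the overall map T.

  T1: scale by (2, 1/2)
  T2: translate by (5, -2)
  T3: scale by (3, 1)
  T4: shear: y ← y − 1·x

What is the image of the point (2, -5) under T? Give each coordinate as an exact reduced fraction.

T(p) = (27, -63/2)

T1 scale by (2, 1/2): (2, -5) → (4, -5/2)
T2 translate by (5, -2): (4, -5/2) → (9, -9/2)
T3 scale by (3, 1): (9, -9/2) → (27, -9/2)
T4 shear: y ← y − 1·x: (27, -9/2) → (27, -63/2)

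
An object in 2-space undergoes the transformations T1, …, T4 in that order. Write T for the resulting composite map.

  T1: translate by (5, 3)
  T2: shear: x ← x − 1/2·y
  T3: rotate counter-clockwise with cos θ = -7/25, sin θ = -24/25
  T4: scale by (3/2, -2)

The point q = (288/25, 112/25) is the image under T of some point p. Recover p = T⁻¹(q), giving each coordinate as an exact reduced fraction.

p = (-1, 5)

T1 = [1 0 5; 0 1 3; 0 0 1]
T2·T1 = [1 -1/2 7/2; 0 1 3; 0 0 1]
T3·…·T1 = [-7/25 11/10 19/10; -24/25 1/5 -21/5; 0 0 1]
T4·…·T1 = [-21/50 33/20 57/20; 48/25 -2/5 42/5; 0 0 1]
det M = -3; M⁻¹ = [2/15 11/20 -5; 16/25 7/50 -3; 0 0 1]
M⁻¹ · (288/25, 112/25)ᵀ = (-1, 5)ᵀ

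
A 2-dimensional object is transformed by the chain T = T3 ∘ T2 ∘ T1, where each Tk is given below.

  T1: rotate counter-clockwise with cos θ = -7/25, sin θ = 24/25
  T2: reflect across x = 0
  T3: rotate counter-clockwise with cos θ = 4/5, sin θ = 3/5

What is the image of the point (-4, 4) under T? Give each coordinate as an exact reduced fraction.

T1 rotate counter-clockwise with cos θ = -7/25, sin θ = 24/25: (-4, 4) → (-68/25, -124/25)
T2 reflect across x = 0: (-68/25, -124/25) → (68/25, -124/25)
T3 rotate counter-clockwise with cos θ = 4/5, sin θ = 3/5: (68/25, -124/25) → (644/125, -292/125)

T(p) = (644/125, -292/125)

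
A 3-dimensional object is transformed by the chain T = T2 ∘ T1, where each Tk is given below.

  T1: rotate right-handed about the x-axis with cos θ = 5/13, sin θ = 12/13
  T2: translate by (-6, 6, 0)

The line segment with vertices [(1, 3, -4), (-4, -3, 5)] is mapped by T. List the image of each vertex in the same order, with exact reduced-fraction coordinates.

image vertices: (-5, 141/13, 16/13), (-10, 3/13, -11/13)

T1 rotate right-handed about the x-axis with cos θ = 5/13, sin θ = 12/13: (1, 3, -4) → (1, 63/13, 16/13); (-4, -3, 5) → (-4, -75/13, -11/13)
T2 translate by (-6, 6, 0): (1, 63/13, 16/13) → (-5, 141/13, 16/13); (-4, -75/13, -11/13) → (-10, 3/13, -11/13)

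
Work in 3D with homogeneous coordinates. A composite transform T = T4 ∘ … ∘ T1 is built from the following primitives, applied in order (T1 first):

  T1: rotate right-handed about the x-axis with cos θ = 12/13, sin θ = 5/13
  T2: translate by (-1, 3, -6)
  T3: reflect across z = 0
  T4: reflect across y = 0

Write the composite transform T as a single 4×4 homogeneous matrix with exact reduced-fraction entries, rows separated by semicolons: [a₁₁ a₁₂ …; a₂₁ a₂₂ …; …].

T1 = [1 0 0 0; 0 12/13 -5/13 0; 0 5/13 12/13 0; 0 0 0 1]
T2·T1 = [1 0 0 -1; 0 12/13 -5/13 3; 0 5/13 12/13 -6; 0 0 0 1]
T3·…·T1 = [1 0 0 -1; 0 12/13 -5/13 3; 0 -5/13 -12/13 6; 0 0 0 1]
T4·…·T1 = [1 0 0 -1; 0 -12/13 5/13 -3; 0 -5/13 -12/13 6; 0 0 0 1]

T = [1 0 0 -1; 0 -12/13 5/13 -3; 0 -5/13 -12/13 6; 0 0 0 1]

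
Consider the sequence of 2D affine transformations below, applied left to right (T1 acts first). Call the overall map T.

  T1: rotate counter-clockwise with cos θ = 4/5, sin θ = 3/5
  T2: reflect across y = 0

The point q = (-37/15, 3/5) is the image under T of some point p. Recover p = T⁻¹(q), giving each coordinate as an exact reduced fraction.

p = (-7/3, 1)

T1 = [4/5 -3/5 0; 3/5 4/5 0; 0 0 1]
T2·T1 = [4/5 -3/5 0; -3/5 -4/5 0; 0 0 1]
det M = -1; M⁻¹ = [4/5 -3/5 0; -3/5 -4/5 0; 0 0 1]
M⁻¹ · (-37/15, 3/5)ᵀ = (-7/3, 1)ᵀ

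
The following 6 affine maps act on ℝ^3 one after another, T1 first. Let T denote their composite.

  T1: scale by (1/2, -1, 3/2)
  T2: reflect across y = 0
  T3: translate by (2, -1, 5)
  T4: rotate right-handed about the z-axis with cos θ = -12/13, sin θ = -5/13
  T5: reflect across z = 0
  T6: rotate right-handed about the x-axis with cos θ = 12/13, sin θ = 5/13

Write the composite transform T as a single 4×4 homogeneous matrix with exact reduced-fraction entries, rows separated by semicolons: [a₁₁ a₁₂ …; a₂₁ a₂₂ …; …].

T = [-6/13 5/13 0 -29/13; -30/169 -144/169 15/26 349/169; -25/338 -60/169 -18/13 -770/169; 0 0 0 1]

T1 = [1/2 0 0 0; 0 -1 0 0; 0 0 3/2 0; 0 0 0 1]
T2·T1 = [1/2 0 0 0; 0 1 0 0; 0 0 3/2 0; 0 0 0 1]
T3·…·T1 = [1/2 0 0 2; 0 1 0 -1; 0 0 3/2 5; 0 0 0 1]
T4·…·T1 = [-6/13 5/13 0 -29/13; -5/26 -12/13 0 2/13; 0 0 3/2 5; 0 0 0 1]
T5·…·T1 = [-6/13 5/13 0 -29/13; -5/26 -12/13 0 2/13; 0 0 -3/2 -5; 0 0 0 1]
T6·…·T1 = [-6/13 5/13 0 -29/13; -30/169 -144/169 15/26 349/169; -25/338 -60/169 -18/13 -770/169; 0 0 0 1]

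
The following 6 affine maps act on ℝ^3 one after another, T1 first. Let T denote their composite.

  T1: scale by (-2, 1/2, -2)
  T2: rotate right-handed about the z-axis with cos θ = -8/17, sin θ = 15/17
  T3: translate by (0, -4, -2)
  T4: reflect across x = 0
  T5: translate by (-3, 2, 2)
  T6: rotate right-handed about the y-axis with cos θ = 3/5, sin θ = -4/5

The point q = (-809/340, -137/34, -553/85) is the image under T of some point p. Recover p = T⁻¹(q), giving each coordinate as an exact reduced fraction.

p = (7/4, -9/2, 1)

T1 = [-2 0 0 0; 0 1/2 0 0; 0 0 -2 0; 0 0 0 1]
T2·T1 = [16/17 -15/34 0 0; -30/17 -4/17 0 0; 0 0 -2 0; 0 0 0 1]
T3·…·T1 = [16/17 -15/34 0 0; -30/17 -4/17 0 -4; 0 0 -2 -2; 0 0 0 1]
T4·…·T1 = [-16/17 15/34 0 0; -30/17 -4/17 0 -4; 0 0 -2 -2; 0 0 0 1]
T5·…·T1 = [-16/17 15/34 0 -3; -30/17 -4/17 0 -2; 0 0 -2 0; 0 0 0 1]
T6·…·T1 = [-48/85 9/34 8/5 -9/5; -30/17 -4/17 0 -2; -64/85 6/17 -6/5 -12/5; 0 0 0 1]
det M = -2; M⁻¹ = [-12/85 -15/34 -16/85 -27/17; 18/17 -16/17 24/17 58/17; 2/5 0 -3/10 0; 0 0 0 1]
M⁻¹ · (-809/340, -137/34, -553/85)ᵀ = (7/4, -9/2, 1)ᵀ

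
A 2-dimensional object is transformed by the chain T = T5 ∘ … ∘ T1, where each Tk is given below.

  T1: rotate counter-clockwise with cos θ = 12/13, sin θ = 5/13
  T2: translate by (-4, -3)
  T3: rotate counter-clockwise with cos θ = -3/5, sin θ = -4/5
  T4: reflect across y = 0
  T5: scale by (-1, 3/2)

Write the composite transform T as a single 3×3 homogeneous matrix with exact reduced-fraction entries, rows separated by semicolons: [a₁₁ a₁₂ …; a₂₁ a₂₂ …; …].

T = [16/65 -63/65 0; 189/130 24/65 -15/2; 0 0 1]

T1 = [12/13 -5/13 0; 5/13 12/13 0; 0 0 1]
T2·T1 = [12/13 -5/13 -4; 5/13 12/13 -3; 0 0 1]
T3·…·T1 = [-16/65 63/65 0; -63/65 -16/65 5; 0 0 1]
T4·…·T1 = [-16/65 63/65 0; 63/65 16/65 -5; 0 0 1]
T5·…·T1 = [16/65 -63/65 0; 189/130 24/65 -15/2; 0 0 1]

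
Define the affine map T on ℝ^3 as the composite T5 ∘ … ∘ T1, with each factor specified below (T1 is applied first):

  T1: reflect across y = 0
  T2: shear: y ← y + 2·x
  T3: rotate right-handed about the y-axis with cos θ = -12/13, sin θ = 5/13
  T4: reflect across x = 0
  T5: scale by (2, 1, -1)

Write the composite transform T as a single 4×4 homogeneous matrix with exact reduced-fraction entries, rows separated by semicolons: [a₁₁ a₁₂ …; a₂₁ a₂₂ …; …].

T = [24/13 0 -10/13 0; 2 -1 0 0; 5/13 0 12/13 0; 0 0 0 1]

T1 = [1 0 0 0; 0 -1 0 0; 0 0 1 0; 0 0 0 1]
T2·T1 = [1 0 0 0; 2 -1 0 0; 0 0 1 0; 0 0 0 1]
T3·…·T1 = [-12/13 0 5/13 0; 2 -1 0 0; -5/13 0 -12/13 0; 0 0 0 1]
T4·…·T1 = [12/13 0 -5/13 0; 2 -1 0 0; -5/13 0 -12/13 0; 0 0 0 1]
T5·…·T1 = [24/13 0 -10/13 0; 2 -1 0 0; 5/13 0 12/13 0; 0 0 0 1]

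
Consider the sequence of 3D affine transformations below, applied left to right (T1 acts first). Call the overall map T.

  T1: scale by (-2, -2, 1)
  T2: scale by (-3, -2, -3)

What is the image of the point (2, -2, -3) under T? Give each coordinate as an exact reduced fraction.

T1 scale by (-2, -2, 1): (2, -2, -3) → (-4, 4, -3)
T2 scale by (-3, -2, -3): (-4, 4, -3) → (12, -8, 9)

T(p) = (12, -8, 9)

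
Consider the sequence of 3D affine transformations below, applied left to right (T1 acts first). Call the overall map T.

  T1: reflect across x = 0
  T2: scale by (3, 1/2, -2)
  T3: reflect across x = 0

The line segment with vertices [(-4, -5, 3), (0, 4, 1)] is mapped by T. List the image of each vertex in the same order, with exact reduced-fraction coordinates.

image vertices: (-12, -5/2, -6), (0, 2, -2)

T1 reflect across x = 0: (-4, -5, 3) → (4, -5, 3); (0, 4, 1) → (0, 4, 1)
T2 scale by (3, 1/2, -2): (4, -5, 3) → (12, -5/2, -6); (0, 4, 1) → (0, 2, -2)
T3 reflect across x = 0: (12, -5/2, -6) → (-12, -5/2, -6); (0, 2, -2) → (0, 2, -2)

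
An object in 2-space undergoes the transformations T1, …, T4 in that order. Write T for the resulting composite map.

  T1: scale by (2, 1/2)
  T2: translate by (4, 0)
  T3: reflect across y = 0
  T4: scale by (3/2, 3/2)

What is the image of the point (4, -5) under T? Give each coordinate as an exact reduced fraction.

T1 scale by (2, 1/2): (4, -5) → (8, -5/2)
T2 translate by (4, 0): (8, -5/2) → (12, -5/2)
T3 reflect across y = 0: (12, -5/2) → (12, 5/2)
T4 scale by (3/2, 3/2): (12, 5/2) → (18, 15/4)

T(p) = (18, 15/4)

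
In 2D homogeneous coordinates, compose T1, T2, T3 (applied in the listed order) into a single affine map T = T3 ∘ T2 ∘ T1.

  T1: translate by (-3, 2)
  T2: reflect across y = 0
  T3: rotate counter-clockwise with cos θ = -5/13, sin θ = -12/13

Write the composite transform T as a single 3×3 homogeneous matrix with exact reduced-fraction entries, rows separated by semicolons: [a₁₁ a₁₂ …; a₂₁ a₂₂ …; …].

T1 = [1 0 -3; 0 1 2; 0 0 1]
T2·T1 = [1 0 -3; 0 -1 -2; 0 0 1]
T3·…·T1 = [-5/13 -12/13 -9/13; -12/13 5/13 46/13; 0 0 1]

T = [-5/13 -12/13 -9/13; -12/13 5/13 46/13; 0 0 1]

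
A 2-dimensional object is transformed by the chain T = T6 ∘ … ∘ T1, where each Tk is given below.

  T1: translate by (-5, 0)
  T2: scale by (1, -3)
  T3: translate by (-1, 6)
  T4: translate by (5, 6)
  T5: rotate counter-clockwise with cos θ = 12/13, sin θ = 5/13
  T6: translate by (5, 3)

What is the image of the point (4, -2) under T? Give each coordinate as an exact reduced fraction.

T1 translate by (-5, 0): (4, -2) → (-1, -2)
T2 scale by (1, -3): (-1, -2) → (-1, 6)
T3 translate by (-1, 6): (-1, 6) → (-2, 12)
T4 translate by (5, 6): (-2, 12) → (3, 18)
T5 rotate counter-clockwise with cos θ = 12/13, sin θ = 5/13: (3, 18) → (-54/13, 231/13)
T6 translate by (5, 3): (-54/13, 231/13) → (11/13, 270/13)

T(p) = (11/13, 270/13)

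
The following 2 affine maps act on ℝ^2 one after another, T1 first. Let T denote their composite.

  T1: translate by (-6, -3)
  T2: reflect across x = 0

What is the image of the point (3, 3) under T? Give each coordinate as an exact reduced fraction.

T(p) = (3, 0)

T1 translate by (-6, -3): (3, 3) → (-3, 0)
T2 reflect across x = 0: (-3, 0) → (3, 0)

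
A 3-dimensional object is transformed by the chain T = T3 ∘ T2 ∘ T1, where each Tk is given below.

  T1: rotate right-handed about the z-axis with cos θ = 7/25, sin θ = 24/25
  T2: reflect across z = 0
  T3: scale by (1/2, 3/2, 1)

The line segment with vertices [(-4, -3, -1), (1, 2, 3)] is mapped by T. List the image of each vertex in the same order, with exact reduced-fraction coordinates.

T1 rotate right-handed about the z-axis with cos θ = 7/25, sin θ = 24/25: (-4, -3, -1) → (44/25, -117/25, -1); (1, 2, 3) → (-41/25, 38/25, 3)
T2 reflect across z = 0: (44/25, -117/25, -1) → (44/25, -117/25, 1); (-41/25, 38/25, 3) → (-41/25, 38/25, -3)
T3 scale by (1/2, 3/2, 1): (44/25, -117/25, 1) → (22/25, -351/50, 1); (-41/25, 38/25, -3) → (-41/50, 57/25, -3)

image vertices: (22/25, -351/50, 1), (-41/50, 57/25, -3)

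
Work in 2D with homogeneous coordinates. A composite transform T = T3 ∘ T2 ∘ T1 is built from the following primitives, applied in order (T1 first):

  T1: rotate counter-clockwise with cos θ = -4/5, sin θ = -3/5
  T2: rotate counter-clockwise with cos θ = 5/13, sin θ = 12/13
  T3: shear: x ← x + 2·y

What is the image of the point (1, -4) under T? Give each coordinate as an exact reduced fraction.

T(p) = (-98/13, -127/65)

T1 rotate counter-clockwise with cos θ = -4/5, sin θ = -3/5: (1, -4) → (-16/5, 13/5)
T2 rotate counter-clockwise with cos θ = 5/13, sin θ = 12/13: (-16/5, 13/5) → (-236/65, -127/65)
T3 shear: x ← x + 2·y: (-236/65, -127/65) → (-98/13, -127/65)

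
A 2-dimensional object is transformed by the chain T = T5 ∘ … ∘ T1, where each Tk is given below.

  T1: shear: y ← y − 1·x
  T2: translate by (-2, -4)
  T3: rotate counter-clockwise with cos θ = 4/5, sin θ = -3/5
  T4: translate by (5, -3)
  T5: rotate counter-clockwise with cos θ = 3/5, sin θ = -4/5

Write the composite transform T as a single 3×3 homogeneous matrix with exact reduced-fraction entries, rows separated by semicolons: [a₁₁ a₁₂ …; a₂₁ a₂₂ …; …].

T1 = [1 0 0; -1 1 0; 0 0 1]
T2·T1 = [1 0 -2; -1 1 -4; 0 0 1]
T3·…·T1 = [1/5 3/5 -4; -7/5 4/5 -2; 0 0 1]
T4·…·T1 = [1/5 3/5 1; -7/5 4/5 -5; 0 0 1]
T5·…·T1 = [-1 1 -17/5; -1 0 -19/5; 0 0 1]

T = [-1 1 -17/5; -1 0 -19/5; 0 0 1]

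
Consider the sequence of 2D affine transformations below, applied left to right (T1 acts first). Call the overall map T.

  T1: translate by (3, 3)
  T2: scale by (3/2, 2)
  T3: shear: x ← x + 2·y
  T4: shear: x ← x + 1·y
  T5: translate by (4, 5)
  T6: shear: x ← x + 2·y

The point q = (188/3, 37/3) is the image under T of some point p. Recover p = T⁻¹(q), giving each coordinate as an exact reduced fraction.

p = (5, 2/3)

T1 = [1 0 3; 0 1 3; 0 0 1]
T2·T1 = [3/2 0 9/2; 0 2 6; 0 0 1]
T3·…·T1 = [3/2 4 33/2; 0 2 6; 0 0 1]
T4·…·T1 = [3/2 6 45/2; 0 2 6; 0 0 1]
T5·…·T1 = [3/2 6 53/2; 0 2 11; 0 0 1]
T6·…·T1 = [3/2 10 97/2; 0 2 11; 0 0 1]
det M = 3; M⁻¹ = [2/3 -10/3 13/3; 0 1/2 -11/2; 0 0 1]
M⁻¹ · (188/3, 37/3)ᵀ = (5, 2/3)ᵀ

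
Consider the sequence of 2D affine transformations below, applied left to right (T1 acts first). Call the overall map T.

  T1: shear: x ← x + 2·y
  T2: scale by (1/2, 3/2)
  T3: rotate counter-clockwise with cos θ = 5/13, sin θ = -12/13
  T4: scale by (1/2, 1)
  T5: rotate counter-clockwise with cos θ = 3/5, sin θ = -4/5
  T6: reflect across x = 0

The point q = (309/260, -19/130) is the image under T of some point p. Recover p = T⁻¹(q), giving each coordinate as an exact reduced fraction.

T1 = [1 2 0; 0 1 0; 0 0 1]
T2·T1 = [1/2 1 0; 0 3/2 0; 0 0 1]
T3·…·T1 = [5/26 23/13 0; -6/13 -9/26 0; 0 0 1]
T4·…·T1 = [5/52 23/26 0; -6/13 -9/26 0; 0 0 1]
T5·…·T1 = [-81/260 33/130 0; -23/65 -119/130 0; 0 0 1]
T6·…·T1 = [81/260 -33/130 0; -23/65 -119/130 0; 0 0 1]
det M = -3/8; M⁻¹ = [476/195 -44/65 0; -184/195 -54/65 0; 0 0 1]
M⁻¹ · (309/260, -19/130)ᵀ = (3, -1)ᵀ

p = (3, -1)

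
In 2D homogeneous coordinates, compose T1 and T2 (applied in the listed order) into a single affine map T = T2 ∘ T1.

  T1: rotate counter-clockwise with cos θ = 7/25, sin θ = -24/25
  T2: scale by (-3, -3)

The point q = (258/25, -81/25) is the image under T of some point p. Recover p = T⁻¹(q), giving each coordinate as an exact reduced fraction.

T1 = [7/25 24/25 0; -24/25 7/25 0; 0 0 1]
T2·T1 = [-21/25 -72/25 0; 72/25 -21/25 0; 0 0 1]
det M = 9; M⁻¹ = [-7/75 8/25 0; -8/25 -7/75 0; 0 0 1]
M⁻¹ · (258/25, -81/25)ᵀ = (-2, -3)ᵀ

p = (-2, -3)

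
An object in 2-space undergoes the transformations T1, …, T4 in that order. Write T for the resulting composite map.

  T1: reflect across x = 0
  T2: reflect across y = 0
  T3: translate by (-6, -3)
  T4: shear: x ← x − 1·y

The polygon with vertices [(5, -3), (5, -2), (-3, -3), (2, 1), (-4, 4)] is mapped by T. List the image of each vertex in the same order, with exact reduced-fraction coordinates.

image vertices: (-11, 0), (-10, -1), (-3, 0), (-4, -4), (5, -7)

T1 reflect across x = 0: (5, -3) → (-5, -3); (5, -2) → (-5, -2); (-3, -3) → (3, -3); (2, 1) → (-2, 1); (-4, 4) → (4, 4)
T2 reflect across y = 0: (-5, -3) → (-5, 3); (-5, -2) → (-5, 2); (3, -3) → (3, 3); (-2, 1) → (-2, -1); (4, 4) → (4, -4)
T3 translate by (-6, -3): (-5, 3) → (-11, 0); (-5, 2) → (-11, -1); (3, 3) → (-3, 0); (-2, -1) → (-8, -4); (4, -4) → (-2, -7)
T4 shear: x ← x − 1·y: (-11, 0) → (-11, 0); (-11, -1) → (-10, -1); (-3, 0) → (-3, 0); (-8, -4) → (-4, -4); (-2, -7) → (5, -7)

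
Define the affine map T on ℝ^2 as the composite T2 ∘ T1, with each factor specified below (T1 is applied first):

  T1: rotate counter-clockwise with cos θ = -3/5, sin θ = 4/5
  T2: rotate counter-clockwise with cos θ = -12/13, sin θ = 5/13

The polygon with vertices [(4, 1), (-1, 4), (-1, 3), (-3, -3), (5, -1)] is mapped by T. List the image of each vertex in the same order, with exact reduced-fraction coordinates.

T1 rotate counter-clockwise with cos θ = -3/5, sin θ = 4/5: (4, 1) → (-16/5, 13/5); (-1, 4) → (-13/5, -16/5); (-1, 3) → (-9/5, -13/5); (-3, -3) → (21/5, -3/5); (5, -1) → (-11/5, 23/5)
T2 rotate counter-clockwise with cos θ = -12/13, sin θ = 5/13: (-16/5, 13/5) → (127/65, -236/65); (-13/5, -16/5) → (236/65, 127/65); (-9/5, -13/5) → (173/65, 111/65); (21/5, -3/5) → (-237/65, 141/65); (-11/5, 23/5) → (17/65, -331/65)

image vertices: (127/65, -236/65), (236/65, 127/65), (173/65, 111/65), (-237/65, 141/65), (17/65, -331/65)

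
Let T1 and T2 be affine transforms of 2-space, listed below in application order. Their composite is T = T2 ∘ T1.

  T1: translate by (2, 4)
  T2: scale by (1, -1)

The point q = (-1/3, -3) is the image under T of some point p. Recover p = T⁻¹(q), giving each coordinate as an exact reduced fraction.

p = (-7/3, -1)

T1 = [1 0 2; 0 1 4; 0 0 1]
T2·T1 = [1 0 2; 0 -1 -4; 0 0 1]
det M = -1; M⁻¹ = [1 0 -2; 0 -1 -4; 0 0 1]
M⁻¹ · (-1/3, -3)ᵀ = (-7/3, -1)ᵀ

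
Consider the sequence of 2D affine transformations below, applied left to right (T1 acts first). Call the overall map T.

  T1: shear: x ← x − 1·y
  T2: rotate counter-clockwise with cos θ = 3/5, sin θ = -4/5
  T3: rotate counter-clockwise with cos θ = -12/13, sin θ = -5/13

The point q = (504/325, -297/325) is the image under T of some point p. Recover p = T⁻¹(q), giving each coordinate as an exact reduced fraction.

T1 = [1 -1 0; 0 1 0; 0 0 1]
T2·T1 = [3/5 1/5 0; -4/5 7/5 0; 0 0 1]
T3·…·T1 = [-56/65 23/65 0; 33/65 -89/65 0; 0 0 1]
det M = 1; M⁻¹ = [-89/65 -23/65 0; -33/65 -56/65 0; 0 0 1]
M⁻¹ · (504/325, -297/325)ᵀ = (-9/5, 0)ᵀ

p = (-9/5, 0)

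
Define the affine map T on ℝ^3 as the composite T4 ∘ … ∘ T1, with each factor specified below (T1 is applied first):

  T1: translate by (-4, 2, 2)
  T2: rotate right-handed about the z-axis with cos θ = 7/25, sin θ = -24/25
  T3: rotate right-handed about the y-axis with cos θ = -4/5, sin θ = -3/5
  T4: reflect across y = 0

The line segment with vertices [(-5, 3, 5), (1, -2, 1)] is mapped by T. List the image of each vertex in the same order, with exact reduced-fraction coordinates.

T1 translate by (-4, 2, 2): (-5, 3, 5) → (-9, 5, 7); (1, -2, 1) → (-3, 0, 3)
T2 rotate right-handed about the z-axis with cos θ = 7/25, sin θ = -24/25: (-9, 5, 7) → (57/25, 251/25, 7); (-3, 0, 3) → (-21/25, 72/25, 3)
T3 rotate right-handed about the y-axis with cos θ = -4/5, sin θ = -3/5: (57/25, 251/25, 7) → (-753/125, 251/25, -529/125); (-21/25, 72/25, 3) → (-141/125, 72/25, -363/125)
T4 reflect across y = 0: (-753/125, 251/25, -529/125) → (-753/125, -251/25, -529/125); (-141/125, 72/25, -363/125) → (-141/125, -72/25, -363/125)

image vertices: (-753/125, -251/25, -529/125), (-141/125, -72/25, -363/125)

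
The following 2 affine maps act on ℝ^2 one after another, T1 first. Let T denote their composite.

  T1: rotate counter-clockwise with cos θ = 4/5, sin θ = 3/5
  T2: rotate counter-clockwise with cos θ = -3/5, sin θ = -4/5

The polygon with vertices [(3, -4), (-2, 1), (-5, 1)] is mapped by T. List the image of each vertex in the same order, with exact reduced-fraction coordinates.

T1 rotate counter-clockwise with cos θ = 4/5, sin θ = 3/5: (3, -4) → (24/5, -7/5); (-2, 1) → (-11/5, -2/5); (-5, 1) → (-23/5, -11/5)
T2 rotate counter-clockwise with cos θ = -3/5, sin θ = -4/5: (24/5, -7/5) → (-4, -3); (-11/5, -2/5) → (1, 2); (-23/5, -11/5) → (1, 5)

image vertices: (-4, -3), (1, 2), (1, 5)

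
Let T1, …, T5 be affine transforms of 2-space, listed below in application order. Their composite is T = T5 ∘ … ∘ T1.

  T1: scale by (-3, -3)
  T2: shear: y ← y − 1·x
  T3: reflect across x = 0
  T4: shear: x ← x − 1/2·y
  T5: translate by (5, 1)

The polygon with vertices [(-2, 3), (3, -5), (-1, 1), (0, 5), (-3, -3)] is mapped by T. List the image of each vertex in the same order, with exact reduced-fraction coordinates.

T1 scale by (-3, -3): (-2, 3) → (6, -9); (3, -5) → (-9, 15); (-1, 1) → (3, -3); (0, 5) → (0, -15); (-3, -3) → (9, 9)
T2 shear: y ← y − 1·x: (6, -9) → (6, -15); (-9, 15) → (-9, 24); (3, -3) → (3, -6); (0, -15) → (0, -15); (9, 9) → (9, 0)
T3 reflect across x = 0: (6, -15) → (-6, -15); (-9, 24) → (9, 24); (3, -6) → (-3, -6); (0, -15) → (0, -15); (9, 0) → (-9, 0)
T4 shear: x ← x − 1/2·y: (-6, -15) → (3/2, -15); (9, 24) → (-3, 24); (-3, -6) → (0, -6); (0, -15) → (15/2, -15); (-9, 0) → (-9, 0)
T5 translate by (5, 1): (3/2, -15) → (13/2, -14); (-3, 24) → (2, 25); (0, -6) → (5, -5); (15/2, -15) → (25/2, -14); (-9, 0) → (-4, 1)

image vertices: (13/2, -14), (2, 25), (5, -5), (25/2, -14), (-4, 1)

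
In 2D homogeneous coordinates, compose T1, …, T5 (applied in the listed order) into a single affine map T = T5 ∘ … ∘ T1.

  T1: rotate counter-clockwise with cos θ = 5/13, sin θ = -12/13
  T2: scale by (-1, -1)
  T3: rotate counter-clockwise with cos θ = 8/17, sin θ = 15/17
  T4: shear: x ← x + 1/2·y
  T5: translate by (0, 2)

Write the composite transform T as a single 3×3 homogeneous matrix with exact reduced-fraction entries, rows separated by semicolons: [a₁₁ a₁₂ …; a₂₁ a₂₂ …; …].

T = [-419/442 -131/221 0; 21/221 -220/221 2; 0 0 1]

T1 = [5/13 12/13 0; -12/13 5/13 0; 0 0 1]
T2·T1 = [-5/13 -12/13 0; 12/13 -5/13 0; 0 0 1]
T3·…·T1 = [-220/221 -21/221 0; 21/221 -220/221 0; 0 0 1]
T4·…·T1 = [-419/442 -131/221 0; 21/221 -220/221 0; 0 0 1]
T5·…·T1 = [-419/442 -131/221 0; 21/221 -220/221 2; 0 0 1]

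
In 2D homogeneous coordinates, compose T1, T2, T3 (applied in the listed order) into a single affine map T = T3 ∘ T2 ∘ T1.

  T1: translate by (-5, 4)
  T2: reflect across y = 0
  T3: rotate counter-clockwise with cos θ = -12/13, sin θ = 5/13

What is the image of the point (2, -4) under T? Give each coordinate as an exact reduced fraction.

T1 translate by (-5, 4): (2, -4) → (-3, 0)
T2 reflect across y = 0: (-3, 0) → (-3, 0)
T3 rotate counter-clockwise with cos θ = -12/13, sin θ = 5/13: (-3, 0) → (36/13, -15/13)

T(p) = (36/13, -15/13)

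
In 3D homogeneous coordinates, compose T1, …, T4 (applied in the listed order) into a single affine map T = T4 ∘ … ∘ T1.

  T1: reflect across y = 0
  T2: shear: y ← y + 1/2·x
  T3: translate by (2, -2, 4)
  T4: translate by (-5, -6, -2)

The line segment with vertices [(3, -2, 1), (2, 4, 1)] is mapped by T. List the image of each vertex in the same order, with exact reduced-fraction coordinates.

T1 reflect across y = 0: (3, -2, 1) → (3, 2, 1); (2, 4, 1) → (2, -4, 1)
T2 shear: y ← y + 1/2·x: (3, 2, 1) → (3, 7/2, 1); (2, -4, 1) → (2, -3, 1)
T3 translate by (2, -2, 4): (3, 7/2, 1) → (5, 3/2, 5); (2, -3, 1) → (4, -5, 5)
T4 translate by (-5, -6, -2): (5, 3/2, 5) → (0, -9/2, 3); (4, -5, 5) → (-1, -11, 3)

image vertices: (0, -9/2, 3), (-1, -11, 3)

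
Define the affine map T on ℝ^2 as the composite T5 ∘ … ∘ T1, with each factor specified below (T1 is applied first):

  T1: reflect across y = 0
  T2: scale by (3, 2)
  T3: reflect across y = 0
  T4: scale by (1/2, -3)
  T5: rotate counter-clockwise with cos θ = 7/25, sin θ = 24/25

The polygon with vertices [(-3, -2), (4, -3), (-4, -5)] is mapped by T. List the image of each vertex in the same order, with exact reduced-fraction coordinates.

image vertices: (-639/50, -24/25), (-78/5, 54/5), (-762/25, 66/25)

T1 reflect across y = 0: (-3, -2) → (-3, 2); (4, -3) → (4, 3); (-4, -5) → (-4, 5)
T2 scale by (3, 2): (-3, 2) → (-9, 4); (4, 3) → (12, 6); (-4, 5) → (-12, 10)
T3 reflect across y = 0: (-9, 4) → (-9, -4); (12, 6) → (12, -6); (-12, 10) → (-12, -10)
T4 scale by (1/2, -3): (-9, -4) → (-9/2, 12); (12, -6) → (6, 18); (-12, -10) → (-6, 30)
T5 rotate counter-clockwise with cos θ = 7/25, sin θ = 24/25: (-9/2, 12) → (-639/50, -24/25); (6, 18) → (-78/5, 54/5); (-6, 30) → (-762/25, 66/25)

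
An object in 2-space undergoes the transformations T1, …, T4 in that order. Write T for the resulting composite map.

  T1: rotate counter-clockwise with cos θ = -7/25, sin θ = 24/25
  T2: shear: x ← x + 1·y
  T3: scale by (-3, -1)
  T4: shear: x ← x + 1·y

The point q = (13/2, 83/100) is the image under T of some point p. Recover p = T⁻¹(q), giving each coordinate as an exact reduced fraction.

T1 = [-7/25 -24/25 0; 24/25 -7/25 0; 0 0 1]
T2·T1 = [17/25 -31/25 0; 24/25 -7/25 0; 0 0 1]
T3·…·T1 = [-51/25 93/25 0; -24/25 7/25 0; 0 0 1]
T4·…·T1 = [-3 4 0; -24/25 7/25 0; 0 0 1]
det M = 3; M⁻¹ = [7/75 -4/3 0; 8/25 -1 0; 0 0 1]
M⁻¹ · (13/2, 83/100)ᵀ = (-1/2, 5/4)ᵀ

p = (-1/2, 5/4)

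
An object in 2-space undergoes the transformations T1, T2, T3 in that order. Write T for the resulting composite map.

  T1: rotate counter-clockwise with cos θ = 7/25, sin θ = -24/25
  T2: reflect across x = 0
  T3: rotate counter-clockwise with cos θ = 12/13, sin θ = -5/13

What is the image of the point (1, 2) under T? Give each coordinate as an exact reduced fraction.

T(p) = (-142/65, 31/65)

T1 rotate counter-clockwise with cos θ = 7/25, sin θ = -24/25: (1, 2) → (11/5, -2/5)
T2 reflect across x = 0: (11/5, -2/5) → (-11/5, -2/5)
T3 rotate counter-clockwise with cos θ = 12/13, sin θ = -5/13: (-11/5, -2/5) → (-142/65, 31/65)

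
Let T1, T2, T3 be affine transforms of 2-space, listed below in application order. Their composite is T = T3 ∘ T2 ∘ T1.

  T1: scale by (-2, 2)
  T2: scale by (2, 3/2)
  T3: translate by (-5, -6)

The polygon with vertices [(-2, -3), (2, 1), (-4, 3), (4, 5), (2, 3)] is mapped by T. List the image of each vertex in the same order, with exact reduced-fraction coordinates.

T1 scale by (-2, 2): (-2, -3) → (4, -6); (2, 1) → (-4, 2); (-4, 3) → (8, 6); (4, 5) → (-8, 10); (2, 3) → (-4, 6)
T2 scale by (2, 3/2): (4, -6) → (8, -9); (-4, 2) → (-8, 3); (8, 6) → (16, 9); (-8, 10) → (-16, 15); (-4, 6) → (-8, 9)
T3 translate by (-5, -6): (8, -9) → (3, -15); (-8, 3) → (-13, -3); (16, 9) → (11, 3); (-16, 15) → (-21, 9); (-8, 9) → (-13, 3)

image vertices: (3, -15), (-13, -3), (11, 3), (-21, 9), (-13, 3)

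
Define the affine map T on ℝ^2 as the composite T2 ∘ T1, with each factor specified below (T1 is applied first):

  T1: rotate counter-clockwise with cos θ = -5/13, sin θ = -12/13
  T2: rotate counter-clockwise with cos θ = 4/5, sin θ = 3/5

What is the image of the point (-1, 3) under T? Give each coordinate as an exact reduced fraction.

T1 rotate counter-clockwise with cos θ = -5/13, sin θ = -12/13: (-1, 3) → (41/13, -3/13)
T2 rotate counter-clockwise with cos θ = 4/5, sin θ = 3/5: (41/13, -3/13) → (173/65, 111/65)

T(p) = (173/65, 111/65)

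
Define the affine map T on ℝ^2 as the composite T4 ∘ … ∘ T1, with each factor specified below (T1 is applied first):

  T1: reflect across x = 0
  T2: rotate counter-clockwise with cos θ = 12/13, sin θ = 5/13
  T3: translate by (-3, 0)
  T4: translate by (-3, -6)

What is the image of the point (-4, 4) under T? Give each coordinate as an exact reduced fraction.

T(p) = (-50/13, -10/13)

T1 reflect across x = 0: (-4, 4) → (4, 4)
T2 rotate counter-clockwise with cos θ = 12/13, sin θ = 5/13: (4, 4) → (28/13, 68/13)
T3 translate by (-3, 0): (28/13, 68/13) → (-11/13, 68/13)
T4 translate by (-3, -6): (-11/13, 68/13) → (-50/13, -10/13)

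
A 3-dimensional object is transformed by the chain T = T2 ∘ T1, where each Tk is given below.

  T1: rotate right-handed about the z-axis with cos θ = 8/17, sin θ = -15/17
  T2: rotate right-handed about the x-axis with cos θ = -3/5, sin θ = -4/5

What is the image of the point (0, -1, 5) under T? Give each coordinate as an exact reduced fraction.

T1 rotate right-handed about the z-axis with cos θ = 8/17, sin θ = -15/17: (0, -1, 5) → (-15/17, -8/17, 5)
T2 rotate right-handed about the x-axis with cos θ = -3/5, sin θ = -4/5: (-15/17, -8/17, 5) → (-15/17, 364/85, -223/85)

T(p) = (-15/17, 364/85, -223/85)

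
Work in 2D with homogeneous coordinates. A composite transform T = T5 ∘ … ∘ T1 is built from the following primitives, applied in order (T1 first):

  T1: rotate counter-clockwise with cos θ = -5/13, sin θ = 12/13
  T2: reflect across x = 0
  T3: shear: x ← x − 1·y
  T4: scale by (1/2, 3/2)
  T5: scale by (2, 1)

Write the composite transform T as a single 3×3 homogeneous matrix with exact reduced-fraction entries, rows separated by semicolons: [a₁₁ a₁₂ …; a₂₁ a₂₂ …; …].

T1 = [-5/13 -12/13 0; 12/13 -5/13 0; 0 0 1]
T2·T1 = [5/13 12/13 0; 12/13 -5/13 0; 0 0 1]
T3·…·T1 = [-7/13 17/13 0; 12/13 -5/13 0; 0 0 1]
T4·…·T1 = [-7/26 17/26 0; 18/13 -15/26 0; 0 0 1]
T5·…·T1 = [-7/13 17/13 0; 18/13 -15/26 0; 0 0 1]

T = [-7/13 17/13 0; 18/13 -15/26 0; 0 0 1]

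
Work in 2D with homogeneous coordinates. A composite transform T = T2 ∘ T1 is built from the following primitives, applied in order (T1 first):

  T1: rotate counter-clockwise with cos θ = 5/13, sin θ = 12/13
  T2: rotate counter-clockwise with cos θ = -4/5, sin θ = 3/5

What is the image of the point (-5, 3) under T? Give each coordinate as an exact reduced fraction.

T(p) = (379/65, -3/65)

T1 rotate counter-clockwise with cos θ = 5/13, sin θ = 12/13: (-5, 3) → (-61/13, -45/13)
T2 rotate counter-clockwise with cos θ = -4/5, sin θ = 3/5: (-61/13, -45/13) → (379/65, -3/65)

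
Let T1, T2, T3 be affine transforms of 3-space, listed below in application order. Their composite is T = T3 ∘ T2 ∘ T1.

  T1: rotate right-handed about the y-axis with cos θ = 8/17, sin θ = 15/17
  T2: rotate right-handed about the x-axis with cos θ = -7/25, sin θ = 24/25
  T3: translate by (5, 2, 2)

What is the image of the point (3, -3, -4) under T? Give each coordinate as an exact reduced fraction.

T1 rotate right-handed about the y-axis with cos θ = 8/17, sin θ = 15/17: (3, -3, -4) → (-36/17, -3, -77/17)
T2 rotate right-handed about the x-axis with cos θ = -7/25, sin θ = 24/25: (-36/17, -3, -77/17) → (-36/17, 441/85, -137/85)
T3 translate by (5, 2, 2): (-36/17, 441/85, -137/85) → (49/17, 611/85, 33/85)

T(p) = (49/17, 611/85, 33/85)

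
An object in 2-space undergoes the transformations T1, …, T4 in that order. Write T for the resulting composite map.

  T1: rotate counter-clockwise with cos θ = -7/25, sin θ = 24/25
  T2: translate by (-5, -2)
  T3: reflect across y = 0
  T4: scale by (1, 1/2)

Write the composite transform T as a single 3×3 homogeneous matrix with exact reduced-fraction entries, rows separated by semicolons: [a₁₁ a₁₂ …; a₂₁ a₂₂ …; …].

T = [-7/25 -24/25 -5; -12/25 7/50 1; 0 0 1]

T1 = [-7/25 -24/25 0; 24/25 -7/25 0; 0 0 1]
T2·T1 = [-7/25 -24/25 -5; 24/25 -7/25 -2; 0 0 1]
T3·…·T1 = [-7/25 -24/25 -5; -24/25 7/25 2; 0 0 1]
T4·…·T1 = [-7/25 -24/25 -5; -12/25 7/50 1; 0 0 1]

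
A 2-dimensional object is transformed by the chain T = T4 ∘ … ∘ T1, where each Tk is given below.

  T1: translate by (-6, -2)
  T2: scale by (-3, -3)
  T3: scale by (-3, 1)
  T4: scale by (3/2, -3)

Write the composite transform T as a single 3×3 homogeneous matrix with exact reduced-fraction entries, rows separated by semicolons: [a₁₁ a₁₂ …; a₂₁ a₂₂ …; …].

T = [27/2 0 -81; 0 9 -18; 0 0 1]

T1 = [1 0 -6; 0 1 -2; 0 0 1]
T2·T1 = [-3 0 18; 0 -3 6; 0 0 1]
T3·…·T1 = [9 0 -54; 0 -3 6; 0 0 1]
T4·…·T1 = [27/2 0 -81; 0 9 -18; 0 0 1]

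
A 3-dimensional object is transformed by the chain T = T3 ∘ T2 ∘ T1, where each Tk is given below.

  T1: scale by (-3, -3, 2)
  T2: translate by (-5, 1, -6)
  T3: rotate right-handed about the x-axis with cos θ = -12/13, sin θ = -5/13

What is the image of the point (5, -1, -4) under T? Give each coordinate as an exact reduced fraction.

T1 scale by (-3, -3, 2): (5, -1, -4) → (-15, 3, -8)
T2 translate by (-5, 1, -6): (-15, 3, -8) → (-20, 4, -14)
T3 rotate right-handed about the x-axis with cos θ = -12/13, sin θ = -5/13: (-20, 4, -14) → (-20, -118/13, 148/13)

T(p) = (-20, -118/13, 148/13)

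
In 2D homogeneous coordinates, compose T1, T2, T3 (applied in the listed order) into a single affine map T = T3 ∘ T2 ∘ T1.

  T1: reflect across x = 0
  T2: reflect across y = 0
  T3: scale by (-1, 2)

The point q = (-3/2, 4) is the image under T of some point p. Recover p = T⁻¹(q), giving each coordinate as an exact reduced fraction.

T1 = [-1 0 0; 0 1 0; 0 0 1]
T2·T1 = [-1 0 0; 0 -1 0; 0 0 1]
T3·…·T1 = [1 0 0; 0 -2 0; 0 0 1]
det M = -2; M⁻¹ = [1 0 0; 0 -1/2 0; 0 0 1]
M⁻¹ · (-3/2, 4)ᵀ = (-3/2, -2)ᵀ

p = (-3/2, -2)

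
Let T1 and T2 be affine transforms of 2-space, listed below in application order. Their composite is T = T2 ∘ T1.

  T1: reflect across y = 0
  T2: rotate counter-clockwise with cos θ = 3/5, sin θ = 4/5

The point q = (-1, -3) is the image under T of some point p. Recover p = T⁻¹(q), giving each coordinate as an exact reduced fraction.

T1 = [1 0 0; 0 -1 0; 0 0 1]
T2·T1 = [3/5 4/5 0; 4/5 -3/5 0; 0 0 1]
det M = -1; M⁻¹ = [3/5 4/5 0; 4/5 -3/5 0; 0 0 1]
M⁻¹ · (-1, -3)ᵀ = (-3, 1)ᵀ

p = (-3, 1)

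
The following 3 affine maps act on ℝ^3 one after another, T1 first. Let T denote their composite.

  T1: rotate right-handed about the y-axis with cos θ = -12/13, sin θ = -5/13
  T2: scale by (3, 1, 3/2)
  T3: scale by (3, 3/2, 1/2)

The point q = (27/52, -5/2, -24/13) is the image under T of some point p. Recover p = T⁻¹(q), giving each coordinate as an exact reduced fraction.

p = (-1, -5/3, 9/4)

T1 = [-12/13 0 -5/13 0; 0 1 0 0; 5/13 0 -12/13 0; 0 0 0 1]
T2·T1 = [-36/13 0 -15/13 0; 0 1 0 0; 15/26 0 -18/13 0; 0 0 0 1]
T3·…·T1 = [-108/13 0 -45/13 0; 0 3/2 0 0; 15/52 0 -9/13 0; 0 0 0 1]
det M = 81/8; M⁻¹ = [-4/39 0 20/39 0; 0 2/3 0 0; -5/117 0 -16/13 0; 0 0 0 1]
M⁻¹ · (27/52, -5/2, -24/13)ᵀ = (-1, -5/3, 9/4)ᵀ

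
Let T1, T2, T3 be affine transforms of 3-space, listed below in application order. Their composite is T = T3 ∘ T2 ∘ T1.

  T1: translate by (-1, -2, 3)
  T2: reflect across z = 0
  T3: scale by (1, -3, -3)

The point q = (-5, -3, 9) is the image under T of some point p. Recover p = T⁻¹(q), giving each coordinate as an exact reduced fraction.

T1 = [1 0 0 -1; 0 1 0 -2; 0 0 1 3; 0 0 0 1]
T2·T1 = [1 0 0 -1; 0 1 0 -2; 0 0 -1 -3; 0 0 0 1]
T3·…·T1 = [1 0 0 -1; 0 -3 0 6; 0 0 3 9; 0 0 0 1]
det M = -9; M⁻¹ = [1 0 0 1; 0 -1/3 0 2; 0 0 1/3 -3; 0 0 0 1]
M⁻¹ · (-5, -3, 9)ᵀ = (-4, 3, 0)ᵀ

p = (-4, 3, 0)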